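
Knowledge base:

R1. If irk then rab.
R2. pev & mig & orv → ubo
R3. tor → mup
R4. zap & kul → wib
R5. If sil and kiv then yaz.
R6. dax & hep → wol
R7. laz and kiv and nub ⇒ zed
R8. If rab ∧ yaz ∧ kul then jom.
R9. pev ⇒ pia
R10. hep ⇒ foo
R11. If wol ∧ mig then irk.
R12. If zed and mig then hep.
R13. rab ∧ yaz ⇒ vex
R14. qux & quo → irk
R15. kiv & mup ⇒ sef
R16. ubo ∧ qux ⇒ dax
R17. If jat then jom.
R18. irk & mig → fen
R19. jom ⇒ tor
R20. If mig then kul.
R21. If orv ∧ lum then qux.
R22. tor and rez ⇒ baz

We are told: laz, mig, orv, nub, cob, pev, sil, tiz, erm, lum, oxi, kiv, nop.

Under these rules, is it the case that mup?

ubo  (by R2: pev, mig, orv)
yaz  (by R5: sil, kiv)
zed  (by R7: laz, kiv, nub)
hep  (by R12: zed, mig)
kul  (by R20: mig)
qux  (by R21: orv, lum)
dax  (by R16: ubo, qux)
wol  (by R6: dax, hep)
irk  (by R11: wol, mig)
rab  (by R1: irk)
jom  (by R8: rab, yaz, kul)
tor  (by R19: jom)
mup  (by R3: tor)

Yes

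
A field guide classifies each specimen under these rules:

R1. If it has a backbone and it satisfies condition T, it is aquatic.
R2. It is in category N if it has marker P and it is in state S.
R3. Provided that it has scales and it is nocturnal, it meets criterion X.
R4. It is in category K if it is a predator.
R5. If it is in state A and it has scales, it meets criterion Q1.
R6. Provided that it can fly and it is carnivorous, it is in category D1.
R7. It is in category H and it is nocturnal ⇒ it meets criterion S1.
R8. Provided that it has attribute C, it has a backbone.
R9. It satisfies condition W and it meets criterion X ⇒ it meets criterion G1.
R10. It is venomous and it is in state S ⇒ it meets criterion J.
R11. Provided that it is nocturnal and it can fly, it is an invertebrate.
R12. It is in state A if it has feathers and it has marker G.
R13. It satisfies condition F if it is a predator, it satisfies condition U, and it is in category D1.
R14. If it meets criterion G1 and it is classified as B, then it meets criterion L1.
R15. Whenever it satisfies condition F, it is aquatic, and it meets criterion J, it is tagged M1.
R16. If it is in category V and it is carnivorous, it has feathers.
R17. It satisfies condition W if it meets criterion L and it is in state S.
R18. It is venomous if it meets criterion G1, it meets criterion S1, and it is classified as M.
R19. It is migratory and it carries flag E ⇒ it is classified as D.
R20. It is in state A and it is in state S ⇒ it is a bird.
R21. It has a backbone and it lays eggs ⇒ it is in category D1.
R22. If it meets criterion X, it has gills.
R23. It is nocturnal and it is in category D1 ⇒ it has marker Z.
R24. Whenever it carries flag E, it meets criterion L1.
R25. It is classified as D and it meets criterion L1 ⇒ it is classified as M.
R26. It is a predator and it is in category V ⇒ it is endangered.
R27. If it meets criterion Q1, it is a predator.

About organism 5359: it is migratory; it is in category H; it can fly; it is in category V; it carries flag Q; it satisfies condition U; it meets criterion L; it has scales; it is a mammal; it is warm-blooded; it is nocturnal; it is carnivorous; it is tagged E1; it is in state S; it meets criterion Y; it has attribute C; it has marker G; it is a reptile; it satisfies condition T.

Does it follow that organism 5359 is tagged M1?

Forward chaining from the given facts derives: meets criterion X, is in category D1, meets criterion S1, has a backbone, is an invertebrate, has feathers, satisfies condition W, has gills, has marker Z, is aquatic, meets criterion G1, is in state A, is a bird, meets criterion Q1, is a predator, is in category K, satisfies condition F, is endangered.
The only rule concluding "it is tagged M1" is R15, which needs "it meets criterion J"; that is never established.

No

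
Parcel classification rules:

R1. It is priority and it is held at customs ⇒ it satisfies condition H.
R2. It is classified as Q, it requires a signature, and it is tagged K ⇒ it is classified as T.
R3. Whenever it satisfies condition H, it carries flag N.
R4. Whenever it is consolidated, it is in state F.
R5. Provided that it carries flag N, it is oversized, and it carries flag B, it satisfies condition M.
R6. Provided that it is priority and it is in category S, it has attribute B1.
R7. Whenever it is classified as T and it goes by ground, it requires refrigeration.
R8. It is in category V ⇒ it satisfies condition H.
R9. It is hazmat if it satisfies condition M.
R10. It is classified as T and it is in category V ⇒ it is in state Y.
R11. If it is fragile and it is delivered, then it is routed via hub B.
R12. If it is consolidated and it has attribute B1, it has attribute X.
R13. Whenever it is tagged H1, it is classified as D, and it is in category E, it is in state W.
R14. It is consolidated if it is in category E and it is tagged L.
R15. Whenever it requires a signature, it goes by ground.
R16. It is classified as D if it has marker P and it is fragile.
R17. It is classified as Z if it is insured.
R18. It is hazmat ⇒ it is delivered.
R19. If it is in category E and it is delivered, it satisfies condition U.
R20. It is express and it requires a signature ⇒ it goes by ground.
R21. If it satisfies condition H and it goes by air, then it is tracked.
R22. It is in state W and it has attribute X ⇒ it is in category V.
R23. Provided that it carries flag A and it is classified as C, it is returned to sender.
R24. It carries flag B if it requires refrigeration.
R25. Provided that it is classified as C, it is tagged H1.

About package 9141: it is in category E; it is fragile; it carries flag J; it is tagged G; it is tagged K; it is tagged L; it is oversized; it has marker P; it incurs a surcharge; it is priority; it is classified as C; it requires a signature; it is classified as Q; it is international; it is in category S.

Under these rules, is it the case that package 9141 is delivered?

Yes

By R2 (it is classified as Q, it requires a signature, it is tagged K): it is classified as T.
By R6 (it is priority, it is in category S): it has attribute B1.
By R14 (it is in category E, it is tagged L): it is consolidated.
By R15 (it requires a signature): it goes by ground.
By R16 (it has marker P, it is fragile): it is classified as D.
By R25 (it is classified as C): it is tagged H1.
By R7 (it is classified as T, it goes by ground): it requires refrigeration.
By R12 (it is consolidated, it has attribute B1): it has attribute X.
By R13 (it is tagged H1, it is classified as D, it is in category E): it is in state W.
By R22 (it is in state W, it has attribute X): it is in category V.
By R24 (it requires refrigeration): it carries flag B.
By R8 (it is in category V): it satisfies condition H.
By R3 (it satisfies condition H): it carries flag N.
By R5 (it carries flag N, it is oversized, it carries flag B): it satisfies condition M.
By R9 (it satisfies condition M): it is hazmat.
By R18 (it is hazmat): it is delivered.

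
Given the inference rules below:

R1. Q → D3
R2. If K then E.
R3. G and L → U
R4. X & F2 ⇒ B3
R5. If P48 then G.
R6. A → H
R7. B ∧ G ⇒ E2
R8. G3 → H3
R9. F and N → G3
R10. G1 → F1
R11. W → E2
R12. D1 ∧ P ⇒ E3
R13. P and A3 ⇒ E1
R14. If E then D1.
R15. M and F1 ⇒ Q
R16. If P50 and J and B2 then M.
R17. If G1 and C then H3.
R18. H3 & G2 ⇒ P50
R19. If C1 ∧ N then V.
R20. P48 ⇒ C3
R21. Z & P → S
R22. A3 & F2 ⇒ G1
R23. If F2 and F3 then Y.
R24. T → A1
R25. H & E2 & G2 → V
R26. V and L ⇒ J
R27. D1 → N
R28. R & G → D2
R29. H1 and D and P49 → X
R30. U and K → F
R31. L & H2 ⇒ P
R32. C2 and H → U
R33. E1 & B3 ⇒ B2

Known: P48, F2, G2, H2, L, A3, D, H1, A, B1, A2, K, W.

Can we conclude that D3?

No

Forward chaining from the given facts derives: E, G, H, E2, D1, C3, G1, V, J, N, P, U, F1, E3, E1, F, G3, H3, P50.
The only rule concluding D3 is R1, which needs Q; that is never established.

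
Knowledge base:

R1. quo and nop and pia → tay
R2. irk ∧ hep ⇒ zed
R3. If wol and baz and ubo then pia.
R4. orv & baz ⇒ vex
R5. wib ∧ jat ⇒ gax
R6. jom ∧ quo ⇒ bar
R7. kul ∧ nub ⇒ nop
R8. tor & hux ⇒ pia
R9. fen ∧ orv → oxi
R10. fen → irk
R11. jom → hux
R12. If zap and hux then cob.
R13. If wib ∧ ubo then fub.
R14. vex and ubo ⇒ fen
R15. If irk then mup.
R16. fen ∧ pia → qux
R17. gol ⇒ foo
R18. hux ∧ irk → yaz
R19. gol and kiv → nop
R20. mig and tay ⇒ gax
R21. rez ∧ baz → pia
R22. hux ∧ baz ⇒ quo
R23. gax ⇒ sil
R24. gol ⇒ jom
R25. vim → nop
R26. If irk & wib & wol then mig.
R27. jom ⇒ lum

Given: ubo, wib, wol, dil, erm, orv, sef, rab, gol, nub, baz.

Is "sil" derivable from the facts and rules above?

Forward chaining from the given facts derives: pia, vex, fub, fen, qux, foo, jom, lum, oxi, irk, hux, mup, yaz, quo, mig, bar.
The only rule concluding sil is R23, which needs gax; that is never established.

No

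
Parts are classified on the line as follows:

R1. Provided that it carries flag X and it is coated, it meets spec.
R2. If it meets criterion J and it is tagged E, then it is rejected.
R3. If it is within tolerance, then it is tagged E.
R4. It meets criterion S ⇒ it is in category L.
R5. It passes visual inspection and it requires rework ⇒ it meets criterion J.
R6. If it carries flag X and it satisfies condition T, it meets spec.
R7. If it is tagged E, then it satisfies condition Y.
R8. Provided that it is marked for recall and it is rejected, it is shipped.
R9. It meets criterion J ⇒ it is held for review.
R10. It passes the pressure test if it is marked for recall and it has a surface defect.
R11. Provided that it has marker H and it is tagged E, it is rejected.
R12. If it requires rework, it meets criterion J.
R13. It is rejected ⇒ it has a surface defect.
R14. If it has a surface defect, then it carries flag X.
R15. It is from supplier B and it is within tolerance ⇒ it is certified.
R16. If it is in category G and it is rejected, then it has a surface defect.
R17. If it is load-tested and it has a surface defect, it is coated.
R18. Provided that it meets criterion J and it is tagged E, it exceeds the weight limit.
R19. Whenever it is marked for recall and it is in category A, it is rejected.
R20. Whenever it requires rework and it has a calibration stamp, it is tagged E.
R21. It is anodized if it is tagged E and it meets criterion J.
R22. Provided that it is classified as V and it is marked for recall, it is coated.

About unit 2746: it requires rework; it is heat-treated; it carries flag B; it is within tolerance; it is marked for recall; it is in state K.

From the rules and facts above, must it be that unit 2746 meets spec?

No

Forward chaining from the given facts derives: is tagged E, satisfies condition Y, meets criterion J, exceeds the weight limit, is anodized, is rejected, is shipped, is held for review, has a surface defect, carries flag X, passes the pressure test.
Rules concluding "it meets spec": R1 needs "it is coated"; R6 needs "it satisfies condition T" — none of these are established.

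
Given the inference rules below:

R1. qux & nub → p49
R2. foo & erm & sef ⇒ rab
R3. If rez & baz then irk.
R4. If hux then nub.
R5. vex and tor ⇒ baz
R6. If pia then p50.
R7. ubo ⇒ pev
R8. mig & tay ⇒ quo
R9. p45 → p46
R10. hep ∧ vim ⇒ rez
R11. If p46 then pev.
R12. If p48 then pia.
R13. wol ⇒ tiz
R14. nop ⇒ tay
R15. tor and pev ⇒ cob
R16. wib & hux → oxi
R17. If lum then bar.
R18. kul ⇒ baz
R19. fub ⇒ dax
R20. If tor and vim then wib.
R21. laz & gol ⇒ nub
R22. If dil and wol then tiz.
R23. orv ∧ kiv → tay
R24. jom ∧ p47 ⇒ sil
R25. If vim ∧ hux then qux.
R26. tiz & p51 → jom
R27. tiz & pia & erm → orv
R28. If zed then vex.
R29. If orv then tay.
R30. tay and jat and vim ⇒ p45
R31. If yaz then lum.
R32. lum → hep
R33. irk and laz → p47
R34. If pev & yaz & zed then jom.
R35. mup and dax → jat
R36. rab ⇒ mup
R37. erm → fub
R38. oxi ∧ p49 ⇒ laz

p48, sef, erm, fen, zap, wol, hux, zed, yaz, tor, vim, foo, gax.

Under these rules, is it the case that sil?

Yes

rab  (by R2: foo, erm, sef)
nub  (by R4: hux)
pia  (by R12: p48)
tiz  (by R13: wol)
wib  (by R20: tor, vim)
qux  (by R25: vim, hux)
orv  (by R27: tiz, pia, erm)
vex  (by R28: zed)
tay  (by R29: orv)
lum  (by R31: yaz)
hep  (by R32: lum)
mup  (by R36: rab)
fub  (by R37: erm)
p49  (by R1: qux, nub)
baz  (by R5: vex, tor)
rez  (by R10: hep, vim)
oxi  (by R16: wib, hux)
dax  (by R19: fub)
jat  (by R35: mup, dax)
laz  (by R38: oxi, p49)
irk  (by R3: rez, baz)
p45  (by R30: tay, jat, vim)
p47  (by R33: irk, laz)
p46  (by R9: p45)
pev  (by R11: p46)
jom  (by R34: pev, yaz, zed)
sil  (by R24: jom, p47)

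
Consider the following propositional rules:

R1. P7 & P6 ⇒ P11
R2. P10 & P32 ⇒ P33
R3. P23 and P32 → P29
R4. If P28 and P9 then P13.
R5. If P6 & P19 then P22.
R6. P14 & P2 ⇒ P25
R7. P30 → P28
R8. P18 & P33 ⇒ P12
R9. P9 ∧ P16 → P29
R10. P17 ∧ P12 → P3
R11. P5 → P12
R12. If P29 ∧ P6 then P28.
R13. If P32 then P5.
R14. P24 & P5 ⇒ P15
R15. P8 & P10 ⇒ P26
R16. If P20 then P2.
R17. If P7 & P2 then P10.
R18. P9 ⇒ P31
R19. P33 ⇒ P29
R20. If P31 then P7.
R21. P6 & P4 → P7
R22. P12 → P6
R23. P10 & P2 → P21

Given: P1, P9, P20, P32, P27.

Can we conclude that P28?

Yes

P5  (by R13: P32)
P2  (by R16: P20)
P31  (by R18: P9)
P7  (by R20: P31)
P12  (by R11: P5)
P10  (by R17: P7, P2)
P6  (by R22: P12)
P33  (by R2: P10, P32)
P29  (by R19: P33)
P28  (by R12: P29, P6)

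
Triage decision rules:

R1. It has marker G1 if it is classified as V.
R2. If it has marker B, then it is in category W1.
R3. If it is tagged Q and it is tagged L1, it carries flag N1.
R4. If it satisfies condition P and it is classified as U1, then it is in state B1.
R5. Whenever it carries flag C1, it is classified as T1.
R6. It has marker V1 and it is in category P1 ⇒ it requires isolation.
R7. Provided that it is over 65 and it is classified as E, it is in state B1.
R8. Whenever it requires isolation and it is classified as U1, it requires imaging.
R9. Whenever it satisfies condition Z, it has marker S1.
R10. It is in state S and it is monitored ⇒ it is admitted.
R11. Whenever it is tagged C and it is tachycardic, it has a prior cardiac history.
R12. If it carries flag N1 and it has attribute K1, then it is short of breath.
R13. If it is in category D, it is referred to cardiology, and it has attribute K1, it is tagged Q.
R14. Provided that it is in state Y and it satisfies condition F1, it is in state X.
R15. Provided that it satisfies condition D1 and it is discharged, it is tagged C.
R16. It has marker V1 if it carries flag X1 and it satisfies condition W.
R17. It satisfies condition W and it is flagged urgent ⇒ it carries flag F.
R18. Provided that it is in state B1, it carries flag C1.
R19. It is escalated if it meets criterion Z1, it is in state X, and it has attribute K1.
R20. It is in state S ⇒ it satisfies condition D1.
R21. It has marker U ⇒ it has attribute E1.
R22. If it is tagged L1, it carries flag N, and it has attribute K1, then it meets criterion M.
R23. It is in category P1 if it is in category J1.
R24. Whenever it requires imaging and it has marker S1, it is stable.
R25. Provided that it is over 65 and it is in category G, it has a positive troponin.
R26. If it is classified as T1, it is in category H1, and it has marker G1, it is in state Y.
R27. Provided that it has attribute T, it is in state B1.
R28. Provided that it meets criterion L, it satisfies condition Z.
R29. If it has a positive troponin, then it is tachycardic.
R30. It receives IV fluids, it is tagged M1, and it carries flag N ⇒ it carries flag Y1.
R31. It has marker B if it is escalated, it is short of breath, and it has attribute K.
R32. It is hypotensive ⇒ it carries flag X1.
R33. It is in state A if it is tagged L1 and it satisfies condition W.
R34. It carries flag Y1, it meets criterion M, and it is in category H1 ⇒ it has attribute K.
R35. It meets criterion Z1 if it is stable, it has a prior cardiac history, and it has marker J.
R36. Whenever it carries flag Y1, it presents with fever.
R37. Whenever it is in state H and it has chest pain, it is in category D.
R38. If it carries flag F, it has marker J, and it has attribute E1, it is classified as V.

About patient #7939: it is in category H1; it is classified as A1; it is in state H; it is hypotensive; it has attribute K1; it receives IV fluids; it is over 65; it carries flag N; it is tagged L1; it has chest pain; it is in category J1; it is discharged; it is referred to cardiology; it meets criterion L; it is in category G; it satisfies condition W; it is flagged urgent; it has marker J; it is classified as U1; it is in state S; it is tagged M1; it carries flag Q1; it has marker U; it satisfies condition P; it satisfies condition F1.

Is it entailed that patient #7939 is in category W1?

Yes

By R4 (it satisfies condition P, it is classified as U1): it is in state B1.
By R17 (it satisfies condition W, it is flagged urgent): it carries flag F.
By R18 (it is in state B1): it carries flag C1.
By R20 (it is in state S): it satisfies condition D1.
By R21 (it has marker U): it has attribute E1.
By R22 (it is tagged L1, it carries flag N, it has attribute K1): it meets criterion M.
By R23 (it is in category J1): it is in category P1.
By R25 (it is over 65, it is in category G): it has a positive troponin.
By R28 (it meets criterion L): it satisfies condition Z.
By R29 (it has a positive troponin): it is tachycardic.
By R30 (it receives IV fluids, it is tagged M1, it carries flag N): it carries flag Y1.
By R32 (it is hypotensive): it carries flag X1.
By R34 (it carries flag Y1, it meets criterion M, it is in category H1): it has attribute K.
By R37 (it is in state H, it has chest pain): it is in category D.
By R38 (it carries flag F, it has marker J, it has attribute E1): it is classified as V.
By R1 (it is classified as V): it has marker G1.
By R5 (it carries flag C1): it is classified as T1.
By R9 (it satisfies condition Z): it has marker S1.
By R13 (it is in category D, it is referred to cardiology, it has attribute K1): it is tagged Q.
By R15 (it satisfies condition D1, it is discharged): it is tagged C.
By R16 (it carries flag X1, it satisfies condition W): it has marker V1.
By R26 (it is classified as T1, it is in category H1, it has marker G1): it is in state Y.
By R3 (it is tagged Q, it is tagged L1): it carries flag N1.
By R6 (it has marker V1, it is in category P1): it requires isolation.
By R8 (it requires isolation, it is classified as U1): it requires imaging.
By R11 (it is tagged C, it is tachycardic): it has a prior cardiac history.
By R12 (it carries flag N1, it has attribute K1): it is short of breath.
By R14 (it is in state Y, it satisfies condition F1): it is in state X.
By R24 (it requires imaging, it has marker S1): it is stable.
By R35 (it is stable, it has a prior cardiac history, it has marker J): it meets criterion Z1.
By R19 (it meets criterion Z1, it is in state X, it has attribute K1): it is escalated.
By R31 (it is escalated, it is short of breath, it has attribute K): it has marker B.
By R2 (it has marker B): it is in category W1.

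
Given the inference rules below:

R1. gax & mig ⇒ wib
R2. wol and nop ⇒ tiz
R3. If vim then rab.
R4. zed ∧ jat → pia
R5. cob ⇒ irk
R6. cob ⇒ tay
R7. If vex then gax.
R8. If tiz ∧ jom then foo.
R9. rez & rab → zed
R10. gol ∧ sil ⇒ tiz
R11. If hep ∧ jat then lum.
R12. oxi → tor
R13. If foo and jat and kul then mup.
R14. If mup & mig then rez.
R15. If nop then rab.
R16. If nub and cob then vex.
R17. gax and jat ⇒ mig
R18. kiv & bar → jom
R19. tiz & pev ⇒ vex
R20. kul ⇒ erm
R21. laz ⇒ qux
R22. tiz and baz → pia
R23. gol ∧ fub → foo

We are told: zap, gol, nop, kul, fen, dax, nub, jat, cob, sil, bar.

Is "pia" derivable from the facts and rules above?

Forward chaining from the given facts derives: irk, tay, tiz, rab, vex, erm, gax, mig, wib.
Rules concluding pia: R4 needs zed; R22 needs baz — none of these are established.

No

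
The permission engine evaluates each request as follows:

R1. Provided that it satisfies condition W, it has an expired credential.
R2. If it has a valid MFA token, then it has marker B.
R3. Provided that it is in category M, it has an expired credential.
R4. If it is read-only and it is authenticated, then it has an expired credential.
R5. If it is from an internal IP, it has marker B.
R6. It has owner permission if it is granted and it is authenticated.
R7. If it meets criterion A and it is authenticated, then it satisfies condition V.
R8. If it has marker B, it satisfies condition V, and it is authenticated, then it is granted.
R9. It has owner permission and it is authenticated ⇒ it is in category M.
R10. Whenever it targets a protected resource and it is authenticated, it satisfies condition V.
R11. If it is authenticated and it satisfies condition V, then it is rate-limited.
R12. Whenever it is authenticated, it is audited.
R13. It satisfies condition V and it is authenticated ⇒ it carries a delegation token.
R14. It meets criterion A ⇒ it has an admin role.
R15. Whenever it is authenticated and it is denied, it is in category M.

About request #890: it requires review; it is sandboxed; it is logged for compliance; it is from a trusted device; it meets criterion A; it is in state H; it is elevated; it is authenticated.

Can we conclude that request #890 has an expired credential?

No

Forward chaining from the given facts derives: satisfies condition V, is rate-limited, is audited, carries a delegation token, has an admin role.
Rules concluding "it has an expired credential": R1 needs "it satisfies condition W"; R3 needs "it is in category M"; R4 needs "it is read-only" — none of these are established.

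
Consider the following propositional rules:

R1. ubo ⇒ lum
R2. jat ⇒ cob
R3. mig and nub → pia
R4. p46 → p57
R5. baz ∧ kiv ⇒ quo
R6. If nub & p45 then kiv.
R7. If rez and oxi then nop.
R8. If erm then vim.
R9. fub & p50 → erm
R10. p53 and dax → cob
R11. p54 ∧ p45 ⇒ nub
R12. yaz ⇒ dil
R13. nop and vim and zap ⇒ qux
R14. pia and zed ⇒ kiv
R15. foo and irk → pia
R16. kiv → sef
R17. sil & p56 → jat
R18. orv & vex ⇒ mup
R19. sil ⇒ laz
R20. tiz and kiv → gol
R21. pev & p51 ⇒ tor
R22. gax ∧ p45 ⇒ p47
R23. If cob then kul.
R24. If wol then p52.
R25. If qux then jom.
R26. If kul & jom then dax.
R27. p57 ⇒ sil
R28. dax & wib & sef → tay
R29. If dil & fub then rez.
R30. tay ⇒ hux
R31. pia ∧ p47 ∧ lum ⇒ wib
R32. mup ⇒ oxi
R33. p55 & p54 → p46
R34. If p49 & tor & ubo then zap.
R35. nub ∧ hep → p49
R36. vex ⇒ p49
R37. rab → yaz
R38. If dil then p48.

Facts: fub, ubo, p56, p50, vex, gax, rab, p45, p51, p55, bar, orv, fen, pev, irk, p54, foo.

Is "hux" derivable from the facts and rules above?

Yes

lum  (by R1: ubo)
erm  (by R9: fub, p50)
nub  (by R11: p54, p45)
pia  (by R15: foo, irk)
mup  (by R18: orv, vex)
tor  (by R21: pev, p51)
p47  (by R22: gax, p45)
wib  (by R31: pia, p47, lum)
oxi  (by R32: mup)
p46  (by R33: p55, p54)
p49  (by R36: vex)
yaz  (by R37: rab)
p57  (by R4: p46)
kiv  (by R6: nub, p45)
vim  (by R8: erm)
dil  (by R12: yaz)
sef  (by R16: kiv)
sil  (by R27: p57)
rez  (by R29: dil, fub)
zap  (by R34: p49, tor, ubo)
nop  (by R7: rez, oxi)
qux  (by R13: nop, vim, zap)
jat  (by R17: sil, p56)
jom  (by R25: qux)
cob  (by R2: jat)
kul  (by R23: cob)
dax  (by R26: kul, jom)
tay  (by R28: dax, wib, sef)
hux  (by R30: tay)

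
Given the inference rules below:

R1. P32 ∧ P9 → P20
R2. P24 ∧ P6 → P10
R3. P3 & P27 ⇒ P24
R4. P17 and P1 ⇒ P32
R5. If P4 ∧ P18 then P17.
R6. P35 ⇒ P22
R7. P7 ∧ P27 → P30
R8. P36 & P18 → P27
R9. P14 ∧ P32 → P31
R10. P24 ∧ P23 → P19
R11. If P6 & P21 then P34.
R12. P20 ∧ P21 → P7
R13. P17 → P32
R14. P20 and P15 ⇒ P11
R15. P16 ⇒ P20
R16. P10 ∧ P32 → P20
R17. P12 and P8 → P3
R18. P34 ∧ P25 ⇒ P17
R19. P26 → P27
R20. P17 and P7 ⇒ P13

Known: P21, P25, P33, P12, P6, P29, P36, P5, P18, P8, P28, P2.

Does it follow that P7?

P27  (by R8: P36, P18)
P34  (by R11: P6, P21)
P3  (by R17: P12, P8)
P17  (by R18: P34, P25)
P24  (by R3: P3, P27)
P32  (by R13: P17)
P10  (by R2: P24, P6)
P20  (by R16: P10, P32)
P7  (by R12: P20, P21)

Yes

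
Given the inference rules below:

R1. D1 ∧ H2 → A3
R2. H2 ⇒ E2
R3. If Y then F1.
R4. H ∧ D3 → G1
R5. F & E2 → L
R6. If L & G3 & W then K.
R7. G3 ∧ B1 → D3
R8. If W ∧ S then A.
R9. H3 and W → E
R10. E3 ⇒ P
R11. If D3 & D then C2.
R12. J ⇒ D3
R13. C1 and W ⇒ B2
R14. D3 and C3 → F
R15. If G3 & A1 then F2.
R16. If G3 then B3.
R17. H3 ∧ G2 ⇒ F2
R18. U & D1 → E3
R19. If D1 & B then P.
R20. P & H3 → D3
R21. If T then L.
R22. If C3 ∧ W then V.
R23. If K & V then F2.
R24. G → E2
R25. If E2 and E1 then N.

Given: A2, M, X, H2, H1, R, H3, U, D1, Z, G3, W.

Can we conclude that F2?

Forward chaining from the given facts derives: A3, E2, E, B3, E3, P, D3.
Rules concluding F2: R15 needs A1; R17 needs G2; R23 needs K — none of these are established.

No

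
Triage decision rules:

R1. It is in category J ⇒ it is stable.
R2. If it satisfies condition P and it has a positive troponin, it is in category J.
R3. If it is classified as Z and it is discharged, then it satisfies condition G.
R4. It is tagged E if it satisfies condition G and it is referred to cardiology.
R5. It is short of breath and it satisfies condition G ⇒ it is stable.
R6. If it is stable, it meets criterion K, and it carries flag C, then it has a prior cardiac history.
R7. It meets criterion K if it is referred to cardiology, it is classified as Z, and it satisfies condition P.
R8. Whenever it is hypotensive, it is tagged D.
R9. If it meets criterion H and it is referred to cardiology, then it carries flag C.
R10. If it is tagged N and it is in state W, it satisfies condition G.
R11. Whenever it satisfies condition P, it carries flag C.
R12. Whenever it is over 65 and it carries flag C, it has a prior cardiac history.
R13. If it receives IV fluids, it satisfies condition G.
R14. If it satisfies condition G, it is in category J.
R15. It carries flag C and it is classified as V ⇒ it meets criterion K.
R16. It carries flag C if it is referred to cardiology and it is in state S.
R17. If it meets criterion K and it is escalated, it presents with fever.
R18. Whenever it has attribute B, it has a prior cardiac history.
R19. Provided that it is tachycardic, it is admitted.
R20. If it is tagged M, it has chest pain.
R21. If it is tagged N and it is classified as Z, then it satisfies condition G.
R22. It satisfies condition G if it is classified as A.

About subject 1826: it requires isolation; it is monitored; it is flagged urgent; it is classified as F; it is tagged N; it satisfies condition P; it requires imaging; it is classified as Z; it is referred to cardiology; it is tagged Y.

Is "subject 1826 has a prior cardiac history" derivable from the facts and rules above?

By R7 (it is referred to cardiology, it is classified as Z, it satisfies condition P): it meets criterion K.
By R11 (it satisfies condition P): it carries flag C.
By R21 (it is tagged N, it is classified as Z): it satisfies condition G.
By R14 (it satisfies condition G): it is in category J.
By R1 (it is in category J): it is stable.
By R6 (it is stable, it meets criterion K, it carries flag C): it has a prior cardiac history.

Yes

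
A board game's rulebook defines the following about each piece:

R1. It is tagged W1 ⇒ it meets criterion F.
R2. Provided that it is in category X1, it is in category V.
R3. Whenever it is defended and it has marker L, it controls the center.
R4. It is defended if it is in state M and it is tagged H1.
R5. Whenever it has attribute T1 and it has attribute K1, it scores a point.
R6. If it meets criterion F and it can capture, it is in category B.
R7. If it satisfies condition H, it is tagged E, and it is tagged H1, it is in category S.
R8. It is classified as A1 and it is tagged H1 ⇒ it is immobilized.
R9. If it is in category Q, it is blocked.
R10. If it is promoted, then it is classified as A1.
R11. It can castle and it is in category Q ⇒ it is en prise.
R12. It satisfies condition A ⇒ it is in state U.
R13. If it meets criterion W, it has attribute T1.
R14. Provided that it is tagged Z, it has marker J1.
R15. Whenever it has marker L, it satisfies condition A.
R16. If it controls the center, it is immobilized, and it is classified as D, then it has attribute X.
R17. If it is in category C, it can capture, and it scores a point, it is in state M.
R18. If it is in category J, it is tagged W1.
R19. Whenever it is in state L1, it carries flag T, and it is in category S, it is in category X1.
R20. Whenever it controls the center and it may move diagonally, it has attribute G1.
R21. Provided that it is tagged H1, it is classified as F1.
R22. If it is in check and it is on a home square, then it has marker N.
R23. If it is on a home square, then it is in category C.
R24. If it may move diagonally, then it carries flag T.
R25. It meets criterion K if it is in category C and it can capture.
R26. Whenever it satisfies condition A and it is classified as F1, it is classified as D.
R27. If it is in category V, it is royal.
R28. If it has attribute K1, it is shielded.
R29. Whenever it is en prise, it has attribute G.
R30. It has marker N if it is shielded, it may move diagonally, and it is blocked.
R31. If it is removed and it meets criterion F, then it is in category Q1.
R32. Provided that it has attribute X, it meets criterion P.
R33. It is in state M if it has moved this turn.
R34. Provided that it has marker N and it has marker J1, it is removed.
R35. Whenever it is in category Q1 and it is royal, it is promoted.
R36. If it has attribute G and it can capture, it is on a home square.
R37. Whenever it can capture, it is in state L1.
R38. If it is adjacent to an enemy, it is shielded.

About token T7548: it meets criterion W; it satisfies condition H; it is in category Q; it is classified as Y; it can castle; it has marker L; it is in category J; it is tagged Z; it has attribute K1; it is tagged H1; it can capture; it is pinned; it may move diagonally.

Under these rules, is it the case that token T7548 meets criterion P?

Forward chaining from the given facts derives: is blocked, is en prise, has attribute T1, has marker J1, satisfies condition A, is tagged W1, is classified as F1, carries flag T, is classified as D, is shielded, has attribute G, has marker N, is removed, is on a home square, is in state L1, meets criterion F, scores a point, is in category B, is in state U, is in category C, meets criterion K, is in category Q1, is in state M, is defended, controls the center, has attribute G1.
The only rule concluding "it meets criterion P" is R32, which needs "it has attribute X"; that is never established.

No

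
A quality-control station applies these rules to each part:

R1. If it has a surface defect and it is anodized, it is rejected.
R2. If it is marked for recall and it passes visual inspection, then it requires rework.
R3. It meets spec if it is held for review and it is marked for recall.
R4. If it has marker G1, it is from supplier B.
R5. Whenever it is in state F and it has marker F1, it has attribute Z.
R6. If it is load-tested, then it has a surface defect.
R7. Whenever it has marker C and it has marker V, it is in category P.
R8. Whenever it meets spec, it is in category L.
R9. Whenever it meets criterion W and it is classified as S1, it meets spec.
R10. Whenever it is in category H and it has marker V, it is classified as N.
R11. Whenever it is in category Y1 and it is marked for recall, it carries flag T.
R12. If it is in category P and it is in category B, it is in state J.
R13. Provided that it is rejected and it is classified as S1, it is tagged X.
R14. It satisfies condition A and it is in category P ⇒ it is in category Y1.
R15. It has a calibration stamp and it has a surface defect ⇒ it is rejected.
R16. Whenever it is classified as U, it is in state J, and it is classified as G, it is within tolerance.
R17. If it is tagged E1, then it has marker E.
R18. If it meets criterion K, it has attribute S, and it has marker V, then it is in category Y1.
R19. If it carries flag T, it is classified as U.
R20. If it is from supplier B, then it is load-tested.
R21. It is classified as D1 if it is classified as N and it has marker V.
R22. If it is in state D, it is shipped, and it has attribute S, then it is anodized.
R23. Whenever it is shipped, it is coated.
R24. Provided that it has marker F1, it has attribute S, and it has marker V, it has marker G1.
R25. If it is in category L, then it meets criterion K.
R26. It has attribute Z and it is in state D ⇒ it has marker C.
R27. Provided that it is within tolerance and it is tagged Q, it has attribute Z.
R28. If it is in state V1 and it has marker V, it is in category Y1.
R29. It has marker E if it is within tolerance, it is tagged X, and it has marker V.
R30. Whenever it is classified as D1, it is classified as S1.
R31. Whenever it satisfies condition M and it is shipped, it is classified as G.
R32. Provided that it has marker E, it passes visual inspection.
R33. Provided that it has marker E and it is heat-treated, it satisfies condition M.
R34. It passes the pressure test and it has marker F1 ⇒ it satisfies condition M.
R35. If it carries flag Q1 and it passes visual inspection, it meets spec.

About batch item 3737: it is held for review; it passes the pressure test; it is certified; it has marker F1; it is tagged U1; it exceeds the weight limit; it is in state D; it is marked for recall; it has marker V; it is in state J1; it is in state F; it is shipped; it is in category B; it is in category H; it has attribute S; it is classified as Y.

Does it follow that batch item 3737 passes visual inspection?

Yes

By R3 (it is held for review, it is marked for recall): it meets spec.
By R5 (it is in state F, it has marker F1): it has attribute Z.
By R8 (it meets spec): it is in category L.
By R10 (it is in category H, it has marker V): it is classified as N.
By R21 (it is classified as N, it has marker V): it is classified as D1.
By R22 (it is in state D, it is shipped, it has attribute S): it is anodized.
By R24 (it has marker F1, it has attribute S, it has marker V): it has marker G1.
By R25 (it is in category L): it meets criterion K.
By R26 (it has attribute Z, it is in state D): it has marker C.
By R30 (it is classified as D1): it is classified as S1.
By R34 (it passes the pressure test, it has marker F1): it satisfies condition M.
By R4 (it has marker G1): it is from supplier B.
By R7 (it has marker C, it has marker V): it is in category P.
By R12 (it is in category P, it is in category B): it is in state J.
By R18 (it meets criterion K, it has attribute S, it has marker V): it is in category Y1.
By R20 (it is from supplier B): it is load-tested.
By R31 (it satisfies condition M, it is shipped): it is classified as G.
By R6 (it is load-tested): it has a surface defect.
By R11 (it is in category Y1, it is marked for recall): it carries flag T.
By R19 (it carries flag T): it is classified as U.
By R1 (it has a surface defect, it is anodized): it is rejected.
By R13 (it is rejected, it is classified as S1): it is tagged X.
By R16 (it is classified as U, it is in state J, it is classified as G): it is within tolerance.
By R29 (it is within tolerance, it is tagged X, it has marker V): it has marker E.
By R32 (it has marker E): it passes visual inspection.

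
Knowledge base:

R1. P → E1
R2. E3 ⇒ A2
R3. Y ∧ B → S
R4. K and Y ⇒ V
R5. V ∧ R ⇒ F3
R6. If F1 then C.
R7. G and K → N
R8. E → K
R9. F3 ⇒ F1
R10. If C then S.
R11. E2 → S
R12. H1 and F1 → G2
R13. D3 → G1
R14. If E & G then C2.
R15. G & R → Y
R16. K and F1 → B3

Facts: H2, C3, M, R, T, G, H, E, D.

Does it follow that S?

K  (by R8: E)
Y  (by R15: G, R)
V  (by R4: K, Y)
F3  (by R5: V, R)
F1  (by R9: F3)
C  (by R6: F1)
S  (by R10: C)

Yes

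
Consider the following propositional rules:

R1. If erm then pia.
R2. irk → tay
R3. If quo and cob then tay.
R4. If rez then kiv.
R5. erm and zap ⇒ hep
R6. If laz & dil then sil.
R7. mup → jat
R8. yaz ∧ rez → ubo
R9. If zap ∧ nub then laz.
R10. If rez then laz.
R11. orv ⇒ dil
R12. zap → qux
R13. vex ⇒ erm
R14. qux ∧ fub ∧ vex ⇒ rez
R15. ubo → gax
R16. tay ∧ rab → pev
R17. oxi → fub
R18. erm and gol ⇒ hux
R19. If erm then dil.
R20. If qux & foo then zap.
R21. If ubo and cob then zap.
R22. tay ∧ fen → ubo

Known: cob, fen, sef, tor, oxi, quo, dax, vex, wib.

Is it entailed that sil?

tay  (by R3: quo, cob)
erm  (by R13: vex)
fub  (by R17: oxi)
dil  (by R19: erm)
ubo  (by R22: tay, fen)
zap  (by R21: ubo, cob)
qux  (by R12: zap)
rez  (by R14: qux, fub, vex)
laz  (by R10: rez)
sil  (by R6: laz, dil)

Yes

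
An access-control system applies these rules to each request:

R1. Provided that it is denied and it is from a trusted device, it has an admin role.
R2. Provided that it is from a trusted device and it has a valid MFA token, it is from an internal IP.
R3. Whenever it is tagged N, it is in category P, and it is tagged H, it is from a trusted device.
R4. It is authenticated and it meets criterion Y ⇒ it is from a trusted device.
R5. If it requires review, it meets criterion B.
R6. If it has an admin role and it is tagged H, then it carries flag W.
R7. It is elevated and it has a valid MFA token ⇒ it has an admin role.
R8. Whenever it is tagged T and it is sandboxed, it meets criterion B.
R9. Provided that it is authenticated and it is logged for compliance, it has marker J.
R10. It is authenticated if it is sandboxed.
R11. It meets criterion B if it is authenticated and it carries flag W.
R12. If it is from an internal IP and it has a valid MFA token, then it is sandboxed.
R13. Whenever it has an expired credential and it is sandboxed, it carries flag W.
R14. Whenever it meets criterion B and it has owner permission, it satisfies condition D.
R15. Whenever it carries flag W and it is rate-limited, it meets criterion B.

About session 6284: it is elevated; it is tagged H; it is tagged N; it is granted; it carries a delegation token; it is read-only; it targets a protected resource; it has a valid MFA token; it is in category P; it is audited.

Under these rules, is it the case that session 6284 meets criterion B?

By R3 (it is tagged N, it is in category P, it is tagged H): it is from a trusted device.
By R7 (it is elevated, it has a valid MFA token): it has an admin role.
By R2 (it is from a trusted device, it has a valid MFA token): it is from an internal IP.
By R6 (it has an admin role, it is tagged H): it carries flag W.
By R12 (it is from an internal IP, it has a valid MFA token): it is sandboxed.
By R10 (it is sandboxed): it is authenticated.
By R11 (it is authenticated, it carries flag W): it meets criterion B.

Yes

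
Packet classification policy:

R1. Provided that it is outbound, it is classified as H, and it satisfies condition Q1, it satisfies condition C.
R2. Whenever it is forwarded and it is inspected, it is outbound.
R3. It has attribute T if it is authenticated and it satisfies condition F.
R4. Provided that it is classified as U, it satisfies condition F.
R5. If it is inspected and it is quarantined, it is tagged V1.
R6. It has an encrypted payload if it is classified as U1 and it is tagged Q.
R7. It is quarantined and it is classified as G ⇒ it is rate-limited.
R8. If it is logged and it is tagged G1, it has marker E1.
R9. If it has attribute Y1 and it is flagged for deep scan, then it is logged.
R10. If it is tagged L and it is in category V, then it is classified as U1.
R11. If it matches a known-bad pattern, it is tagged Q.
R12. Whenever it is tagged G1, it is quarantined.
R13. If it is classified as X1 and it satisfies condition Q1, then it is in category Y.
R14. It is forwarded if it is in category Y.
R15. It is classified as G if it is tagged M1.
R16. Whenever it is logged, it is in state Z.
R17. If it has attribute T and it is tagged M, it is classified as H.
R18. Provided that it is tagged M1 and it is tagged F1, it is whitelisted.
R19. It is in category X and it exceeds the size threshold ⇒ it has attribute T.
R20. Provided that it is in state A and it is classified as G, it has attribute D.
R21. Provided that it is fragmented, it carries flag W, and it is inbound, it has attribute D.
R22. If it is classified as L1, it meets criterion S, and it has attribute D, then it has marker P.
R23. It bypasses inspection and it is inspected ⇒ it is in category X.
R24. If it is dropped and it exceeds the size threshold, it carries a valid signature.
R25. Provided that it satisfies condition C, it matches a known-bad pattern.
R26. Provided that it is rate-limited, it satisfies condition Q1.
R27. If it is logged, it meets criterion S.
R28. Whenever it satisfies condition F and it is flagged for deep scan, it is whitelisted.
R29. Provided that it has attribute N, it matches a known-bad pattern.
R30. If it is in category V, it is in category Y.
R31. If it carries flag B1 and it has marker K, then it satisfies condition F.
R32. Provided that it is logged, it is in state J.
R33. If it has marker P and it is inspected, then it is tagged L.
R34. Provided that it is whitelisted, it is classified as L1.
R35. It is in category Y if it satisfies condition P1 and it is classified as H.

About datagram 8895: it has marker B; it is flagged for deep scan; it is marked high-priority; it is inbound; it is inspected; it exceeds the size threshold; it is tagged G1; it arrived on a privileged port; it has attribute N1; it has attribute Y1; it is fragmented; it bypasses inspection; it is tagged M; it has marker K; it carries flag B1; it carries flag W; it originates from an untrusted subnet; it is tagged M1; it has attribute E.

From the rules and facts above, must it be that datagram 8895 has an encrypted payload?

Forward chaining from the given facts derives: is logged, is quarantined, is classified as G, is in state Z, has attribute D, is in category X, meets criterion S, satisfies condition F, is in state J, is tagged V1, is rate-limited, has marker E1, has attribute T, satisfies condition Q1, is whitelisted, is classified as L1, is classified as H, has marker P, is tagged L.
The only rule concluding "it has an encrypted payload" is R6, which needs "it is classified as U1"; that is never established.

No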